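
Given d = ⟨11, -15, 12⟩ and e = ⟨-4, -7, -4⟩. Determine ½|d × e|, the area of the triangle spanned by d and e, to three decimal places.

i: (-15)·(-4) - 12·(-7) = 60 - (-84) = 144
j: 12·(-4) - 11·(-4) = -48 - (-44) = -4
k: 11·(-7) - (-15)·(-4) = -77 - 60 = -137
d × e = (144, -4, -137)
|d × e| = √(144² + (-4)² + (-137)²) = √39521 ≈ 198.7989
area = ½ · 198.7989 ≈ 99.399

99.399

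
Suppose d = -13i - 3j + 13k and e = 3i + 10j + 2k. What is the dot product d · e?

d · e = (-13)·3 + (-3)·10 + 13·2 = -39 - 30 + 26 = -43

-43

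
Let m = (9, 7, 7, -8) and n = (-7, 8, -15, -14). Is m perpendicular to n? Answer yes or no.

m · n = 9·(-7) + 7·8 + 7·(-15) + (-8)·(-14) = -63 + 56 - 105 + 112 = 0
Zero, so the vectors are orthogonal.

yes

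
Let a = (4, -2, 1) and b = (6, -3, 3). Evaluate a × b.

i: (-2)·3 - 1·(-3) = -6 - (-3) = -3
j: 1·6 - 4·3 = 6 - 12 = -6
k: 4·(-3) - (-2)·6 = -12 - (-12) = 0
a × b = (-3, -6, 0)

(-3, -6, 0)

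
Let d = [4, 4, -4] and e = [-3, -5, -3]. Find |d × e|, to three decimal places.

i: 4·(-3) - (-4)·(-5) = -12 - 20 = -32
j: (-4)·(-3) - 4·(-3) = 12 - (-12) = 24
k: 4·(-5) - 4·(-3) = -20 - (-12) = -8
d × e = (-32, 24, -8)
|d × e| = √((-32)² + 24² + (-8)²) = √1664 ≈ 40.7922

40.792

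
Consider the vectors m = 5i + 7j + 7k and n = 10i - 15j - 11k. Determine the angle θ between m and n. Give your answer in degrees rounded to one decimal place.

m · n = 5·10 + 7·(-15) + 7·(-11) = 50 - 105 - 77 = -132
|m|² = 25 + 49 + 49 = 123,  |m| = √123 ≈ 11.090537
|n|² = 100 + 225 + 121 = 446,  |n| = √446 ≈ 21.118712
cos θ = -132 / (11.090537 · 21.118712) ≈ -0.56358
θ = arccos(-0.56358) ≈ 124.3°

124.3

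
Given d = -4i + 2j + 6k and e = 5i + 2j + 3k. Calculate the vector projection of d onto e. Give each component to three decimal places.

d · e = (-4)·5 + 2·2 + 6·3 = -20 + 4 + 18 = 2
|e|² = 25 + 4 + 9 = 38
proj_e d = (2/38) · (5, 2, 3) ≈ (0.263, 0.105, 0.158)

(0.263, 0.105, 0.158)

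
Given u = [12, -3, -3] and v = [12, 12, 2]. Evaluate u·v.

u · v = 12·12 + (-3)·12 + (-3)·2 = 144 - 36 - 6 = 102

102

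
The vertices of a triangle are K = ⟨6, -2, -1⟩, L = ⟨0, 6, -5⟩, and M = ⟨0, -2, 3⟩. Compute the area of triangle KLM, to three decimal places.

KL = (-6, 8, -4),  KM = (-6, 0, 4)
i: 8·4 - (-4)·0 = 32 - 0 = 32
j: (-4)·(-6) - (-6)·4 = 24 - (-24) = 48
k: (-6)·0 - 8·(-6) = 0 - (-48) = 48
KL × KM = (32, 48, 48)
|KL × KM| = √5632 ≈ 75.0467
area = ½ · 75.0467 ≈ 37.523

37.523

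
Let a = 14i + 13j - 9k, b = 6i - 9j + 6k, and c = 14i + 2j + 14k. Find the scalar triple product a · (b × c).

b × c:
i: (-9)·14 - 6·2 = -126 - 12 = -138
j: 6·14 - 6·14 = 84 - 84 = 0
k: 6·2 - (-9)·14 = 12 - (-126) = 138
b × c = (-138, 0, 138)
a · (b × c) = 14·(-138) + 13·0 + (-9)·138 = -1932 + 0 - 1242 = -3174

-3174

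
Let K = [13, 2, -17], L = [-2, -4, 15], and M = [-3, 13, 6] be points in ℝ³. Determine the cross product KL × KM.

(-490, -167, -261)

KL = (-15, -6, 32)
KM = (-16, 11, 23)
i: (-6)·23 - 32·11 = -138 - 352 = -490
j: 32·(-16) - (-15)·23 = -512 - (-345) = -167
k: (-15)·11 - (-6)·(-16) = -165 - 96 = -261
KL × KM = (-490, -167, -261)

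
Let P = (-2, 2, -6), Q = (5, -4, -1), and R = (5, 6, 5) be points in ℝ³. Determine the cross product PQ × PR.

(-86, -42, 70)

PQ = (7, -6, 5)
PR = (7, 4, 11)
i: (-6)·11 - 5·4 = -66 - 20 = -86
j: 5·7 - 7·11 = 35 - 77 = -42
k: 7·4 - (-6)·7 = 28 - (-42) = 70
PQ × PR = (-86, -42, 70)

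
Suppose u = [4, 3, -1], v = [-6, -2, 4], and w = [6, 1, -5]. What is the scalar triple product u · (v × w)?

0

v × w:
i: (-2)·(-5) - 4·1 = 10 - 4 = 6
j: 4·6 - (-6)·(-5) = 24 - 30 = -6
k: (-6)·1 - (-2)·6 = -6 - (-12) = 6
v × w = (6, -6, 6)
u · (v × w) = 4·6 + 3·(-6) + (-1)·6 = 24 - 18 - 6 = 0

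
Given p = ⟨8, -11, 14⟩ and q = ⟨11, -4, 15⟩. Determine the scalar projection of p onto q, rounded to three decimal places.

p · q = 8·11 + (-11)·(-4) + 14·15 = 88 + 44 + 210 = 342
|q| = √(121 + 16 + 225) = √362 ≈ 19.0263
comp_q p = 342 / √362 ≈ 17.975

17.975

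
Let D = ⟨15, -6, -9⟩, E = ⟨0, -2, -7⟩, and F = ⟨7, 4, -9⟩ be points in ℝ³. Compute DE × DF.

DE = (-15, 4, 2)
DF = (-8, 10, 0)
i: 4·0 - 2·10 = 0 - 20 = -20
j: 2·(-8) - (-15)·0 = -16 - 0 = -16
k: (-15)·10 - 4·(-8) = -150 - (-32) = -118
DE × DF = (-20, -16, -118)

(-20, -16, -118)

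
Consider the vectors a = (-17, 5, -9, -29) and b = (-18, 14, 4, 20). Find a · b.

a · b = (-17)·(-18) + 5·14 + (-9)·4 + (-29)·20 = 306 + 70 - 36 - 580 = -240

-240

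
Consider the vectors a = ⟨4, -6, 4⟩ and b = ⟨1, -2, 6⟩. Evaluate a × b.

(-28, -20, -2)

i: (-6)·6 - 4·(-2) = -36 - (-8) = -28
j: 4·1 - 4·6 = 4 - 24 = -20
k: 4·(-2) - (-6)·1 = -8 - (-6) = -2
a × b = (-28, -20, -2)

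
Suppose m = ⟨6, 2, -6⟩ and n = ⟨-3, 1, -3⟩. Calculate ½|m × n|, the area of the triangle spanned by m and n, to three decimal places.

i: 2·(-3) - (-6)·1 = -6 - (-6) = 0
j: (-6)·(-3) - 6·(-3) = 18 - (-18) = 36
k: 6·1 - 2·(-3) = 6 - (-6) = 12
m × n = (0, 36, 12)
|m × n| = √(0² + 36² + 12²) = √1440 ≈ 37.9473
area = ½ · 37.9473 ≈ 18.974

18.974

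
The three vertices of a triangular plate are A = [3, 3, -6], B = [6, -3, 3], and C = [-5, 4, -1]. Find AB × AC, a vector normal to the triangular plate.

AB = (3, -6, 9)
AC = (-8, 1, 5)
i: (-6)·5 - 9·1 = -30 - 9 = -39
j: 9·(-8) - 3·5 = -72 - 15 = -87
k: 3·1 - (-6)·(-8) = 3 - 48 = -45
AB × AC = (-39, -87, -45)

(-39, -87, -45)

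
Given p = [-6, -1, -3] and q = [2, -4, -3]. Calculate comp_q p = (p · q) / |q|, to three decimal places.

0.186

p · q = (-6)·2 + (-1)·(-4) + (-3)·(-3) = -12 + 4 + 9 = 1
|q| = √(4 + 16 + 9) = √29 ≈ 5.3852
comp_q p = 1 / √29 ≈ 0.186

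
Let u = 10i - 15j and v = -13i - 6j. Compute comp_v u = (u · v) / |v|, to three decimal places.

-2.794

u · v = 10·(-13) + (-15)·(-6) = -130 + 90 = -40
|v| = √(169 + 36) = √205 ≈ 14.3178
comp_v u = -40 / √205 ≈ -2.794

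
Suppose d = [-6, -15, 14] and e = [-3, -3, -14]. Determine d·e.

-133

d · e = (-6)·(-3) + (-15)·(-3) + 14·(-14) = 18 + 45 - 196 = -133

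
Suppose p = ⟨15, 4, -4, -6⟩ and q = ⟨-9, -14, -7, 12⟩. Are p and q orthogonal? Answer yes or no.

no

p · q = 15·(-9) + 4·(-14) + (-4)·(-7) + (-6)·12 = -135 - 56 + 28 - 72 = -235
Nonzero, so the vectors are not orthogonal.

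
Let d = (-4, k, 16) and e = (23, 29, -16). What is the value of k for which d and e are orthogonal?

d · e = (-4)·23 + k·29 + 16·(-16) = -348 + 29k
Set equal to 0: 29k = 348, so k = 12.

12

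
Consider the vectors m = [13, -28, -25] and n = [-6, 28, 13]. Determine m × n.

i: (-28)·13 - (-25)·28 = -364 - (-700) = 336
j: (-25)·(-6) - 13·13 = 150 - 169 = -19
k: 13·28 - (-28)·(-6) = 364 - 168 = 196
m × n = (336, -19, 196)

(336, -19, 196)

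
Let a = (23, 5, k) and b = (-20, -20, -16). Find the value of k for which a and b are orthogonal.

-35

a · b = 23·(-20) + 5·(-20) + k·(-16) = -560 - 16k
Set equal to 0: -16k = 560, so k = -35.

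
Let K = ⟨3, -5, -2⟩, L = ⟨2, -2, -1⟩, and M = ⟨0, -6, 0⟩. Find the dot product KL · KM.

KL = L − K = (-1, 3, 1)
KM = M − K = (-3, -1, 2)
KL · KM = (-1)·(-3) + 3·(-1) + 1·2 = 3 - 3 + 2 = 2

2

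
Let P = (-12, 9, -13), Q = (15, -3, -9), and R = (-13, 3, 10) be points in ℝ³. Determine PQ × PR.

(-252, -625, -174)

PQ = (27, -12, 4)
PR = (-1, -6, 23)
i: (-12)·23 - 4·(-6) = -276 - (-24) = -252
j: 4·(-1) - 27·23 = -4 - 621 = -625
k: 27·(-6) - (-12)·(-1) = -162 - 12 = -174
PQ × PR = (-252, -625, -174)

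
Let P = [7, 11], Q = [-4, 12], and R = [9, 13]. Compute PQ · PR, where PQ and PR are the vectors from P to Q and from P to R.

-20

PQ = Q − P = (-11, 1)
PR = R − P = (2, 2)
PQ · PR = (-11)·2 + 1·2 = -22 + 2 = -20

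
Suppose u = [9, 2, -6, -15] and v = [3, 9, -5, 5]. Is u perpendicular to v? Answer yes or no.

u · v = 9·3 + 2·9 + (-6)·(-5) + (-15)·5 = 27 + 18 + 30 - 75 = 0
Zero, so the vectors are orthogonal.

yes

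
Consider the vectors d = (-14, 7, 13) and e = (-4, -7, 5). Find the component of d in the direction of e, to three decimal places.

d · e = (-14)·(-4) + 7·(-7) + 13·5 = 56 - 49 + 65 = 72
|e| = √(16 + 49 + 25) = √90 ≈ 9.4868
comp_e d = 72 / √90 ≈ 7.589

7.589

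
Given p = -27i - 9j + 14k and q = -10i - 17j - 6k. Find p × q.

(292, -302, 369)

i: (-9)·(-6) - 14·(-17) = 54 - (-238) = 292
j: 14·(-10) - (-27)·(-6) = -140 - 162 = -302
k: (-27)·(-17) - (-9)·(-10) = 459 - 90 = 369
p × q = (292, -302, 369)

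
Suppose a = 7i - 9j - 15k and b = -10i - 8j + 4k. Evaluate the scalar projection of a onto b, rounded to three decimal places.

a · b = 7·(-10) + (-9)·(-8) + (-15)·4 = -70 + 72 - 60 = -58
|b| = √(100 + 64 + 16) = √180 ≈ 13.4164
comp_b a = -58 / √180 ≈ -4.323

-4.323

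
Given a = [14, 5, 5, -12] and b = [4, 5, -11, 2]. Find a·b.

2

a · b = 14·4 + 5·5 + 5·(-11) + (-12)·2 = 56 + 25 - 55 - 24 = 2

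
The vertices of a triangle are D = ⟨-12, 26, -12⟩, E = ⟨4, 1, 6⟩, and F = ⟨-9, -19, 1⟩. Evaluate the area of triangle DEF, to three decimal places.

DE = (16, -25, 18),  DF = (3, -45, 13)
i: (-25)·13 - 18·(-45) = -325 - (-810) = 485
j: 18·3 - 16·13 = 54 - 208 = -154
k: 16·(-45) - (-25)·3 = -720 - (-75) = -645
DE × DF = (485, -154, -645)
|DE × DF| = √674966 ≈ 821.5631
area = ½ · 821.5631 ≈ 410.782

410.782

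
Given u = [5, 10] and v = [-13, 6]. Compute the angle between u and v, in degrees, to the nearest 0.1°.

91.8

u · v = 5·(-13) + 10·6 = -65 + 60 = -5
|u|² = 25 + 100 = 125,  |u| = √125 ≈ 11.180340
|v|² = 169 + 36 = 205,  |v| = √205 ≈ 14.317821
cos θ = -5 / (11.180340 · 14.317821) ≈ -0.03123
θ = arccos(-0.03123) ≈ 91.8°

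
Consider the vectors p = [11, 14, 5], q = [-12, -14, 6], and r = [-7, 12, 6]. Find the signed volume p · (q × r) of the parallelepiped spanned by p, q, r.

q × r:
i: (-14)·6 - 6·12 = -84 - 72 = -156
j: 6·(-7) - (-12)·6 = -42 - (-72) = 30
k: (-12)·12 - (-14)·(-7) = -144 - 98 = -242
q × r = (-156, 30, -242)
p · (q × r) = 11·(-156) + 14·30 + 5·(-242) = -1716 + 420 - 1210 = -2506

-2506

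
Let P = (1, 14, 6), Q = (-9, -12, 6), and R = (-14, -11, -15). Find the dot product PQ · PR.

800

PQ = Q − P = (-10, -26, 0)
PR = R − P = (-15, -25, -21)
PQ · PR = (-10)·(-15) + (-26)·(-25) + 0·(-21) = 150 + 650 + 0 = 800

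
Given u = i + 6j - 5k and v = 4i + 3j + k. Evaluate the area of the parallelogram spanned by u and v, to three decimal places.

i: 6·1 - (-5)·3 = 6 - (-15) = 21
j: (-5)·4 - 1·1 = -20 - 1 = -21
k: 1·3 - 6·4 = 3 - 24 = -21
u × v = (21, -21, -21)
|u × v| = √(21² + (-21)² + (-21)²) = √1323 ≈ 36.3731

36.373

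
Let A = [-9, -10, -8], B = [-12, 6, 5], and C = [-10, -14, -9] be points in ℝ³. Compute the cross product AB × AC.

AB = (-3, 16, 13)
AC = (-1, -4, -1)
i: 16·(-1) - 13·(-4) = -16 - (-52) = 36
j: 13·(-1) - (-3)·(-1) = -13 - 3 = -16
k: (-3)·(-4) - 16·(-1) = 12 - (-16) = 28
AB × AC = (36, -16, 28)

(36, -16, 28)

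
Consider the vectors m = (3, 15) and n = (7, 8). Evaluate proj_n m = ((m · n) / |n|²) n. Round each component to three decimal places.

m · n = 3·7 + 15·8 = 21 + 120 = 141
|n|² = 49 + 64 = 113
proj_n m = (141/113) · (7, 8) ≈ (8.735, 9.982)

(8.735, 9.982)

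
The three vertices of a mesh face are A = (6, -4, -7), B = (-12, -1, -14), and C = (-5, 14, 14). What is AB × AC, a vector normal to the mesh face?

AB = (-18, 3, -7)
AC = (-11, 18, 21)
i: 3·21 - (-7)·18 = 63 - (-126) = 189
j: (-7)·(-11) - (-18)·21 = 77 - (-378) = 455
k: (-18)·18 - 3·(-11) = -324 - (-33) = -291
AB × AC = (189, 455, -291)

(189, 455, -291)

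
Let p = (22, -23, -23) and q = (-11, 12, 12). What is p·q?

p · q = 22·(-11) + (-23)·12 + (-23)·12 = -242 - 276 - 276 = -794

-794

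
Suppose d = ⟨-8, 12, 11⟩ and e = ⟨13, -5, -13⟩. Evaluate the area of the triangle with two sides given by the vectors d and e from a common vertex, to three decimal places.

i: 12·(-13) - 11·(-5) = -156 - (-55) = -101
j: 11·13 - (-8)·(-13) = 143 - 104 = 39
k: (-8)·(-5) - 12·13 = 40 - 156 = -116
d × e = (-101, 39, -116)
|d × e| = √((-101)² + 39² + (-116)²) = √25178 ≈ 158.6758
area = ½ · 158.6758 ≈ 79.338

79.338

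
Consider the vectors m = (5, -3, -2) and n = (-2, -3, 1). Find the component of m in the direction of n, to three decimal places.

m · n = 5·(-2) + (-3)·(-3) + (-2)·1 = -10 + 9 - 2 = -3
|n| = √(4 + 9 + 1) = √14 ≈ 3.7417
comp_n m = -3 / √14 ≈ -0.802

-0.802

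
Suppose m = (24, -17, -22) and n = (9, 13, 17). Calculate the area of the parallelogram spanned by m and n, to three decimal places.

763.852

i: (-17)·17 - (-22)·13 = -289 - (-286) = -3
j: (-22)·9 - 24·17 = -198 - 408 = -606
k: 24·13 - (-17)·9 = 312 - (-153) = 465
m × n = (-3, -606, 465)
|m × n| = √((-3)² + (-606)² + 465²) = √583470 ≈ 763.8521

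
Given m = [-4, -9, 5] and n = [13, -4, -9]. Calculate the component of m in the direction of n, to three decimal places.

m · n = (-4)·13 + (-9)·(-4) + 5·(-9) = -52 + 36 - 45 = -61
|n| = √(169 + 16 + 81) = √266 ≈ 16.3095
comp_n m = -61 / √266 ≈ -3.740

-3.740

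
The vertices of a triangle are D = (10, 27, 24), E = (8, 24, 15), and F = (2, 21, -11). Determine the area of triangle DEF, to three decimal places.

DE = (-2, -3, -9),  DF = (-8, -6, -35)
i: (-3)·(-35) - (-9)·(-6) = 105 - 54 = 51
j: (-9)·(-8) - (-2)·(-35) = 72 - 70 = 2
k: (-2)·(-6) - (-3)·(-8) = 12 - 24 = -12
DE × DF = (51, 2, -12)
|DE × DF| = √2749 ≈ 52.4309
area = ½ · 52.4309 ≈ 26.215

26.215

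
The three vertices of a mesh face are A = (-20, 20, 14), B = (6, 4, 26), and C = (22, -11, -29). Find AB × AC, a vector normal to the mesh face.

AB = (26, -16, 12)
AC = (42, -31, -43)
i: (-16)·(-43) - 12·(-31) = 688 - (-372) = 1060
j: 12·42 - 26·(-43) = 504 - (-1118) = 1622
k: 26·(-31) - (-16)·42 = -806 - (-672) = -134
AB × AC = (1060, 1622, -134)

(1060, 1622, -134)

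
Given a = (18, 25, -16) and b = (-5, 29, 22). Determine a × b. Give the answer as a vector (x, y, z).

i: 25·22 - (-16)·29 = 550 - (-464) = 1014
j: (-16)·(-5) - 18·22 = 80 - 396 = -316
k: 18·29 - 25·(-5) = 522 - (-125) = 647
a × b = (1014, -316, 647)

(1014, -316, 647)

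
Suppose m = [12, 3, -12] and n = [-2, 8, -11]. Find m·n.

m · n = 12·(-2) + 3·8 + (-12)·(-11) = -24 + 24 + 132 = 132

132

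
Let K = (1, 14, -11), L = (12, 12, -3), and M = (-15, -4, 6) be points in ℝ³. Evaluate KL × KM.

(110, -315, -230)

KL = (11, -2, 8)
KM = (-16, -18, 17)
i: (-2)·17 - 8·(-18) = -34 - (-144) = 110
j: 8·(-16) - 11·17 = -128 - 187 = -315
k: 11·(-18) - (-2)·(-16) = -198 - 32 = -230
KL × KM = (110, -315, -230)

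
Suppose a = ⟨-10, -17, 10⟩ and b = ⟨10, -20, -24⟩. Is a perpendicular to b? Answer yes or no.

a · b = (-10)·10 + (-17)·(-20) + 10·(-24) = -100 + 340 - 240 = 0
Zero, so the vectors are orthogonal.

yes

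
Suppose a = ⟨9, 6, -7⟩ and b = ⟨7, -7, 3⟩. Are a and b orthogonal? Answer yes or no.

a · b = 9·7 + 6·(-7) + (-7)·3 = 63 - 42 - 21 = 0
Zero, so the vectors are orthogonal.

yes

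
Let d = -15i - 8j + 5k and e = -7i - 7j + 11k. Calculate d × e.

(-53, 130, 49)

i: (-8)·11 - 5·(-7) = -88 - (-35) = -53
j: 5·(-7) - (-15)·11 = -35 - (-165) = 130
k: (-15)·(-7) - (-8)·(-7) = 105 - 56 = 49
d × e = (-53, 130, 49)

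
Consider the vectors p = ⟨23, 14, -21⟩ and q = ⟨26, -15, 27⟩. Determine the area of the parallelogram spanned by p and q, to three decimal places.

i: 14·27 - (-21)·(-15) = 378 - 315 = 63
j: (-21)·26 - 23·27 = -546 - 621 = -1167
k: 23·(-15) - 14·26 = -345 - 364 = -709
p × q = (63, -1167, -709)
|p × q| = √(63² + (-1167)² + (-709)²) = √1868539 ≈ 1366.9451

1366.945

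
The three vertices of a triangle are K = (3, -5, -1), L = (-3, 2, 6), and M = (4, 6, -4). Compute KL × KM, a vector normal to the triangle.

(-98, -11, -73)

KL = (-6, 7, 7)
KM = (1, 11, -3)
i: 7·(-3) - 7·11 = -21 - 77 = -98
j: 7·1 - (-6)·(-3) = 7 - 18 = -11
k: (-6)·11 - 7·1 = -66 - 7 = -73
KL × KM = (-98, -11, -73)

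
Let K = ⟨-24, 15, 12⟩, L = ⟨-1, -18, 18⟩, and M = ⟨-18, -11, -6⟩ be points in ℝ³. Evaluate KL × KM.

KL = (23, -33, 6)
KM = (6, -26, -18)
i: (-33)·(-18) - 6·(-26) = 594 - (-156) = 750
j: 6·6 - 23·(-18) = 36 - (-414) = 450
k: 23·(-26) - (-33)·6 = -598 - (-198) = -400
KL × KM = (750, 450, -400)

(750, 450, -400)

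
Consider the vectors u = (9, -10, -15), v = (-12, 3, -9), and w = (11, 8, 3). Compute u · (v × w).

v × w:
i: 3·3 - (-9)·8 = 9 - (-72) = 81
j: (-9)·11 - (-12)·3 = -99 - (-36) = -63
k: (-12)·8 - 3·11 = -96 - 33 = -129
v × w = (81, -63, -129)
u · (v × w) = 9·81 + (-10)·(-63) + (-15)·(-129) = 729 + 630 + 1935 = 3294

3294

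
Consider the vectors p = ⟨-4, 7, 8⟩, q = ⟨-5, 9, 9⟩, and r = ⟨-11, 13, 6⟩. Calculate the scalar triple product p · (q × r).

41

q × r:
i: 9·6 - 9·13 = 54 - 117 = -63
j: 9·(-11) - (-5)·6 = -99 - (-30) = -69
k: (-5)·13 - 9·(-11) = -65 - (-99) = 34
q × r = (-63, -69, 34)
p · (q × r) = (-4)·(-63) + 7·(-69) + 8·34 = 252 - 483 + 272 = 41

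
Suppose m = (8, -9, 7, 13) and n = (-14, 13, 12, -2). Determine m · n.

m · n = 8·(-14) + (-9)·13 + 7·12 + 13·(-2) = -112 - 117 + 84 - 26 = -171

-171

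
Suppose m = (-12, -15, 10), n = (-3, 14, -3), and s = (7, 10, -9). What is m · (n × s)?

n × s:
i: 14·(-9) - (-3)·10 = -126 - (-30) = -96
j: (-3)·7 - (-3)·(-9) = -21 - 27 = -48
k: (-3)·10 - 14·7 = -30 - 98 = -128
n × s = (-96, -48, -128)
m · (n × s) = (-12)·(-96) + (-15)·(-48) + 10·(-128) = 1152 + 720 - 1280 = 592

592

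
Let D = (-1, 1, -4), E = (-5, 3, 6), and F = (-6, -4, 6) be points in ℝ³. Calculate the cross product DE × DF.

DE = (-4, 2, 10)
DF = (-5, -5, 10)
i: 2·10 - 10·(-5) = 20 - (-50) = 70
j: 10·(-5) - (-4)·10 = -50 - (-40) = -10
k: (-4)·(-5) - 2·(-5) = 20 - (-10) = 30
DE × DF = (70, -10, 30)

(70, -10, 30)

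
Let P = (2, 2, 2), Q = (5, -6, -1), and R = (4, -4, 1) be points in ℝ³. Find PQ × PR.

PQ = (3, -8, -3)
PR = (2, -6, -1)
i: (-8)·(-1) - (-3)·(-6) = 8 - 18 = -10
j: (-3)·2 - 3·(-1) = -6 - (-3) = -3
k: 3·(-6) - (-8)·2 = -18 - (-16) = -2
PQ × PR = (-10, -3, -2)

(-10, -3, -2)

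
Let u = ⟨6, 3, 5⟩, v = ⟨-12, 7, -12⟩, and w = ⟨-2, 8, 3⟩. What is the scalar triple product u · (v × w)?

v × w:
i: 7·3 - (-12)·8 = 21 - (-96) = 117
j: (-12)·(-2) - (-12)·3 = 24 - (-36) = 60
k: (-12)·8 - 7·(-2) = -96 - (-14) = -82
v × w = (117, 60, -82)
u · (v × w) = 6·117 + 3·60 + 5·(-82) = 702 + 180 - 410 = 472

472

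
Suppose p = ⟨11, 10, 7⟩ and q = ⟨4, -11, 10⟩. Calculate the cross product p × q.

i: 10·10 - 7·(-11) = 100 - (-77) = 177
j: 7·4 - 11·10 = 28 - 110 = -82
k: 11·(-11) - 10·4 = -121 - 40 = -161
p × q = (177, -82, -161)

(177, -82, -161)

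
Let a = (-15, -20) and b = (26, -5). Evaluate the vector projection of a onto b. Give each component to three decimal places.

a · b = (-15)·26 + (-20)·(-5) = -390 + 100 = -290
|b|² = 676 + 25 = 701
proj_b a = (-290/701) · (26, -5) ≈ (-10.756, 2.068)

(-10.756, 2.068)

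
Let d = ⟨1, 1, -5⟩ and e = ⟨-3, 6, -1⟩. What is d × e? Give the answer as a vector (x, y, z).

(29, 16, 9)

i: 1·(-1) - (-5)·6 = -1 - (-30) = 29
j: (-5)·(-3) - 1·(-1) = 15 - (-1) = 16
k: 1·6 - 1·(-3) = 6 - (-3) = 9
d × e = (29, 16, 9)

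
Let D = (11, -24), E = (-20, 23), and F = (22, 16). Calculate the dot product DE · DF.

DE = E − D = (-31, 47)
DF = F − D = (11, 40)
DE · DF = (-31)·11 + 47·40 = -341 + 1880 = 1539

1539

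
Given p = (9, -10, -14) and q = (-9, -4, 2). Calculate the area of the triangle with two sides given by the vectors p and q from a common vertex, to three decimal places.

91.263

i: (-10)·2 - (-14)·(-4) = -20 - 56 = -76
j: (-14)·(-9) - 9·2 = 126 - 18 = 108
k: 9·(-4) - (-10)·(-9) = -36 - 90 = -126
p × q = (-76, 108, -126)
|p × q| = √((-76)² + 108² + (-126)²) = √33316 ≈ 182.5267
area = ½ · 182.5267 ≈ 91.263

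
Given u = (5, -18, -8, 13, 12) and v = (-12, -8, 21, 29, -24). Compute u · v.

5

u · v = 5·(-12) + (-18)·(-8) + (-8)·21 + 13·29 + 12·(-24) = -60 + 144 - 168 + 377 - 288 = 5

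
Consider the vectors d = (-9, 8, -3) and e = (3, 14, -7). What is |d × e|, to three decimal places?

i: 8·(-7) - (-3)·14 = -56 - (-42) = -14
j: (-3)·3 - (-9)·(-7) = -9 - 63 = -72
k: (-9)·14 - 8·3 = -126 - 24 = -150
d × e = (-14, -72, -150)
|d × e| = √((-14)² + (-72)² + (-150)²) = √27880 ≈ 166.9731

166.973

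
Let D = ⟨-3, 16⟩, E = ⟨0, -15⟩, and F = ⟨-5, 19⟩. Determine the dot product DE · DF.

-99

DE = E − D = (3, -31)
DF = F − D = (-2, 3)
DE · DF = 3·(-2) + (-31)·3 = -6 - 93 = -99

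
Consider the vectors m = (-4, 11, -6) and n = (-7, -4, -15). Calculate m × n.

i: 11·(-15) - (-6)·(-4) = -165 - 24 = -189
j: (-6)·(-7) - (-4)·(-15) = 42 - 60 = -18
k: (-4)·(-4) - 11·(-7) = 16 - (-77) = 93
m × n = (-189, -18, 93)

(-189, -18, 93)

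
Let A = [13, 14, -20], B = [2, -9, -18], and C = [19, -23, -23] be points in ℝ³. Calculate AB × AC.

(143, -21, 545)

AB = (-11, -23, 2)
AC = (6, -37, -3)
i: (-23)·(-3) - 2·(-37) = 69 - (-74) = 143
j: 2·6 - (-11)·(-3) = 12 - 33 = -21
k: (-11)·(-37) - (-23)·6 = 407 - (-138) = 545
AB × AC = (143, -21, 545)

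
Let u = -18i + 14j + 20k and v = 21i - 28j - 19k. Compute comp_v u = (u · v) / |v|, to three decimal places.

u · v = (-18)·21 + 14·(-28) + 20·(-19) = -378 - 392 - 380 = -1150
|v| = √(441 + 784 + 361) = √1586 ≈ 39.8246
comp_v u = -1150 / √1586 ≈ -28.877

-28.877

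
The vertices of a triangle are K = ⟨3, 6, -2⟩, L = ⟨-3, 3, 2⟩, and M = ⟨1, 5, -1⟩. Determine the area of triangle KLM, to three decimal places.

KL = (-6, -3, 4),  KM = (-2, -1, 1)
i: (-3)·1 - 4·(-1) = -3 - (-4) = 1
j: 4·(-2) - (-6)·1 = -8 - (-6) = -2
k: (-6)·(-1) - (-3)·(-2) = 6 - 6 = 0
KL × KM = (1, -2, 0)
|KL × KM| = √5 ≈ 2.2361
area = ½ · 2.2361 ≈ 1.118

1.118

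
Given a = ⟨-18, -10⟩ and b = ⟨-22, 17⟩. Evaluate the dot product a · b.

226

a · b = (-18)·(-22) + (-10)·17 = 396 - 170 = 226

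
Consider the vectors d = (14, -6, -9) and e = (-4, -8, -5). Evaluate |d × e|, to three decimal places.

177.471

i: (-6)·(-5) - (-9)·(-8) = 30 - 72 = -42
j: (-9)·(-4) - 14·(-5) = 36 - (-70) = 106
k: 14·(-8) - (-6)·(-4) = -112 - 24 = -136
d × e = (-42, 106, -136)
|d × e| = √((-42)² + 106² + (-136)²) = √31496 ≈ 177.4711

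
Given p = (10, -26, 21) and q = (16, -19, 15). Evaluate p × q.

(9, 186, 226)

i: (-26)·15 - 21·(-19) = -390 - (-399) = 9
j: 21·16 - 10·15 = 336 - 150 = 186
k: 10·(-19) - (-26)·16 = -190 - (-416) = 226
p × q = (9, 186, 226)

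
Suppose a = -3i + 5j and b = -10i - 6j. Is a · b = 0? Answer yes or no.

yes

a · b = (-3)·(-10) + 5·(-6) = 30 - 30 = 0
Zero, so the vectors are orthogonal.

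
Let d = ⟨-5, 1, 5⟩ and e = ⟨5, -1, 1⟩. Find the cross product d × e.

(6, 30, 0)

i: 1·1 - 5·(-1) = 1 - (-5) = 6
j: 5·5 - (-5)·1 = 25 - (-5) = 30
k: (-5)·(-1) - 1·5 = 5 - 5 = 0
d × e = (6, 30, 0)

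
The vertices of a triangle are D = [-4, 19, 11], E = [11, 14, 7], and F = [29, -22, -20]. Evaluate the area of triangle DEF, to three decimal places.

279.942

DE = (15, -5, -4),  DF = (33, -41, -31)
i: (-5)·(-31) - (-4)·(-41) = 155 - 164 = -9
j: (-4)·33 - 15·(-31) = -132 - (-465) = 333
k: 15·(-41) - (-5)·33 = -615 - (-165) = -450
DE × DF = (-9, 333, -450)
|DE × DF| = √313470 ≈ 559.8839
area = ½ · 559.8839 ≈ 279.942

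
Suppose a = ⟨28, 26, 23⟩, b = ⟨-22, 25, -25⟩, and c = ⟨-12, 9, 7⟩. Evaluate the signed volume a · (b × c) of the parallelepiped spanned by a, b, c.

25350

b × c:
i: 25·7 - (-25)·9 = 175 - (-225) = 400
j: (-25)·(-12) - (-22)·7 = 300 - (-154) = 454
k: (-22)·9 - 25·(-12) = -198 - (-300) = 102
b × c = (400, 454, 102)
a · (b × c) = 28·400 + 26·454 + 23·102 = 11200 + 11804 + 2346 = 25350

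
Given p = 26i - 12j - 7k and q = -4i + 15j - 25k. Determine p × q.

i: (-12)·(-25) - (-7)·15 = 300 - (-105) = 405
j: (-7)·(-4) - 26·(-25) = 28 - (-650) = 678
k: 26·15 - (-12)·(-4) = 390 - 48 = 342
p × q = (405, 678, 342)

(405, 678, 342)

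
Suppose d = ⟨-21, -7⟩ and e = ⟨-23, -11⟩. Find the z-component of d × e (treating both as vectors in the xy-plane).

70

(-21)·(-11) - (-7)·(-23) = 231 - 161 = 70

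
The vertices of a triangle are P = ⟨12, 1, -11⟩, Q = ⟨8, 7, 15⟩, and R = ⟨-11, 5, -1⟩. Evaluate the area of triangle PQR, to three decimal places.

PQ = (-4, 6, 26),  PR = (-23, 4, 10)
i: 6·10 - 26·4 = 60 - 104 = -44
j: 26·(-23) - (-4)·10 = -598 - (-40) = -558
k: (-4)·4 - 6·(-23) = -16 - (-138) = 122
PQ × PR = (-44, -558, 122)
|PQ × PR| = √328184 ≈ 572.8735
area = ½ · 572.8735 ≈ 286.437

286.437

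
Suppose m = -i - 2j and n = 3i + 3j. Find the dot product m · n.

-9

m · n = (-1)·3 + (-2)·3 = -3 - 6 = -9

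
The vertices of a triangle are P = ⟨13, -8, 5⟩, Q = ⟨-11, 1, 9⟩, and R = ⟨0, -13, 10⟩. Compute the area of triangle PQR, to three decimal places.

PQ = (-24, 9, 4),  PR = (-13, -5, 5)
i: 9·5 - 4·(-5) = 45 - (-20) = 65
j: 4·(-13) - (-24)·5 = -52 - (-120) = 68
k: (-24)·(-5) - 9·(-13) = 120 - (-117) = 237
PQ × PR = (65, 68, 237)
|PQ × PR| = √65018 ≈ 254.9863
area = ½ · 254.9863 ≈ 127.493

127.493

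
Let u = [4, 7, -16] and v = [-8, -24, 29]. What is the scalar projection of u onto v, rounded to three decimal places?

u · v = 4·(-8) + 7·(-24) + (-16)·29 = -32 - 168 - 464 = -664
|v| = √(64 + 576 + 841) = √1481 ≈ 38.4838
comp_v u = -664 / √1481 ≈ -17.254

-17.254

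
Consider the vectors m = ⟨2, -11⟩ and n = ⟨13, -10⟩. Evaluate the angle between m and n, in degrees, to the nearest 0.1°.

42.1

m · n = 2·13 + (-11)·(-10) = 26 + 110 = 136
|m|² = 4 + 121 = 125,  |m| = √125 ≈ 11.180340
|n|² = 169 + 100 = 269,  |n| = √269 ≈ 16.401219
cos θ = 136 / (11.180340 · 16.401219) ≈ 0.74166
θ = arccos(0.74166) ≈ 42.1°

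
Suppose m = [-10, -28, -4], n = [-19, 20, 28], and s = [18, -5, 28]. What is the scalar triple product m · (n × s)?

n × s:
i: 20·28 - 28·(-5) = 560 - (-140) = 700
j: 28·18 - (-19)·28 = 504 - (-532) = 1036
k: (-19)·(-5) - 20·18 = 95 - 360 = -265
n × s = (700, 1036, -265)
m · (n × s) = (-10)·700 + (-28)·1036 + (-4)·(-265) = -7000 - 29008 + 1060 = -34948

-34948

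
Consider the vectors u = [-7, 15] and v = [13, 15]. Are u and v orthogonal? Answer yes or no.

no

u · v = (-7)·13 + 15·15 = -91 + 225 = 134
Nonzero, so the vectors are not orthogonal.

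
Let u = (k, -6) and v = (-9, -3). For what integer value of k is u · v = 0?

2

u · v = k·(-9) + (-6)·(-3) = 18 - 9k
Set equal to 0: -9k = -18, so k = 2.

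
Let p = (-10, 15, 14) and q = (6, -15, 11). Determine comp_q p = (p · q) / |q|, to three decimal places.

-6.703

p · q = (-10)·6 + 15·(-15) + 14·11 = -60 - 225 + 154 = -131
|q| = √(36 + 225 + 121) = √382 ≈ 19.5448
comp_q p = -131 / √382 ≈ -6.703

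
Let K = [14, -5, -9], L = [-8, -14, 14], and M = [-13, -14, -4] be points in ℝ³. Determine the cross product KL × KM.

(162, -511, -45)

KL = (-22, -9, 23)
KM = (-27, -9, 5)
i: (-9)·5 - 23·(-9) = -45 - (-207) = 162
j: 23·(-27) - (-22)·5 = -621 - (-110) = -511
k: (-22)·(-9) - (-9)·(-27) = 198 - 243 = -45
KL × KM = (162, -511, -45)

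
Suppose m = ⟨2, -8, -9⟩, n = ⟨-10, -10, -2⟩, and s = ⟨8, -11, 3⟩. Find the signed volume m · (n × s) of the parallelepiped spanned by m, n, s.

-1926

n × s:
i: (-10)·3 - (-2)·(-11) = -30 - 22 = -52
j: (-2)·8 - (-10)·3 = -16 - (-30) = 14
k: (-10)·(-11) - (-10)·8 = 110 - (-80) = 190
n × s = (-52, 14, 190)
m · (n × s) = 2·(-52) + (-8)·14 + (-9)·190 = -104 - 112 - 1710 = -1926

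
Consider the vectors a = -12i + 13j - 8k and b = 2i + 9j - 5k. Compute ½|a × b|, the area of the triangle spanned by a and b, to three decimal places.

77.105

i: 13·(-5) - (-8)·9 = -65 - (-72) = 7
j: (-8)·2 - (-12)·(-5) = -16 - 60 = -76
k: (-12)·9 - 13·2 = -108 - 26 = -134
a × b = (7, -76, -134)
|a × b| = √(7² + (-76)² + (-134)²) = √23781 ≈ 154.2109
area = ½ · 154.2109 ≈ 77.105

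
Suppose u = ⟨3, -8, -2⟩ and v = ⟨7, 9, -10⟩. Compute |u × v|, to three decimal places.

i: (-8)·(-10) - (-2)·9 = 80 - (-18) = 98
j: (-2)·7 - 3·(-10) = -14 - (-30) = 16
k: 3·9 - (-8)·7 = 27 - (-56) = 83
u × v = (98, 16, 83)
|u × v| = √(98² + 16² + 83²) = √16749 ≈ 129.4179

129.418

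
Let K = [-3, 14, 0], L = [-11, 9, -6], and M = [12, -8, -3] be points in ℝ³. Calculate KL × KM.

KL = (-8, -5, -6)
KM = (15, -22, -3)
i: (-5)·(-3) - (-6)·(-22) = 15 - 132 = -117
j: (-6)·15 - (-8)·(-3) = -90 - 24 = -114
k: (-8)·(-22) - (-5)·15 = 176 - (-75) = 251
KL × KM = (-117, -114, 251)

(-117, -114, 251)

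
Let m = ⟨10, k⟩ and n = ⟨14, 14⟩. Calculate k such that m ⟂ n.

m · n = 10·14 + k·14 = 140 + 14k
Set equal to 0: 14k = -140, so k = -10.

-10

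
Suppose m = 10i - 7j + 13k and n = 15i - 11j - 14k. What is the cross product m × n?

(241, 335, -5)

i: (-7)·(-14) - 13·(-11) = 98 - (-143) = 241
j: 13·15 - 10·(-14) = 195 - (-140) = 335
k: 10·(-11) - (-7)·15 = -110 - (-105) = -5
m × n = (241, 335, -5)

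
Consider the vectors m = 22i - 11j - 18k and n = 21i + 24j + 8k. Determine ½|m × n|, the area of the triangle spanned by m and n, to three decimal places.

i: (-11)·8 - (-18)·24 = -88 - (-432) = 344
j: (-18)·21 - 22·8 = -378 - 176 = -554
k: 22·24 - (-11)·21 = 528 - (-231) = 759
m × n = (344, -554, 759)
|m × n| = √(344² + (-554)² + 759²) = √1001333 ≈ 1000.6663
area = ½ · 1000.6663 ≈ 500.333

500.333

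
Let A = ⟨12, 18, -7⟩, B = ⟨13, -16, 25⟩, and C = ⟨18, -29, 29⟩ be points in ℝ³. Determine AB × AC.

(280, 156, 157)

AB = (1, -34, 32)
AC = (6, -47, 36)
i: (-34)·36 - 32·(-47) = -1224 - (-1504) = 280
j: 32·6 - 1·36 = 192 - 36 = 156
k: 1·(-47) - (-34)·6 = -47 - (-204) = 157
AB × AC = (280, 156, 157)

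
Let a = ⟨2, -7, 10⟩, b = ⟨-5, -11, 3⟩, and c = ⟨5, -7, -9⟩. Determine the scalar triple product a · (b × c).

b × c:
i: (-11)·(-9) - 3·(-7) = 99 - (-21) = 120
j: 3·5 - (-5)·(-9) = 15 - 45 = -30
k: (-5)·(-7) - (-11)·5 = 35 - (-55) = 90
b × c = (120, -30, 90)
a · (b × c) = 2·120 + (-7)·(-30) + 10·90 = 240 + 210 + 900 = 1350

1350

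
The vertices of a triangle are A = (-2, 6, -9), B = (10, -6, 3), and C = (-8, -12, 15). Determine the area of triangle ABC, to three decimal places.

AB = (12, -12, 12),  AC = (-6, -18, 24)
i: (-12)·24 - 12·(-18) = -288 - (-216) = -72
j: 12·(-6) - 12·24 = -72 - 288 = -360
k: 12·(-18) - (-12)·(-6) = -216 - 72 = -288
AB × AC = (-72, -360, -288)
|AB × AC| = √217728 ≈ 466.6133
area = ½ · 466.6133 ≈ 233.307

233.307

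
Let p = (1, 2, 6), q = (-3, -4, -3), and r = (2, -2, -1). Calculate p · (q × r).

64

q × r:
i: (-4)·(-1) - (-3)·(-2) = 4 - 6 = -2
j: (-3)·2 - (-3)·(-1) = -6 - 3 = -9
k: (-3)·(-2) - (-4)·2 = 6 - (-8) = 14
q × r = (-2, -9, 14)
p · (q × r) = 1·(-2) + 2·(-9) + 6·14 = -2 - 18 + 84 = 64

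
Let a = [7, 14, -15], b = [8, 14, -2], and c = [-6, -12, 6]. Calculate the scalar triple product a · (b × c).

b × c:
i: 14·6 - (-2)·(-12) = 84 - 24 = 60
j: (-2)·(-6) - 8·6 = 12 - 48 = -36
k: 8·(-12) - 14·(-6) = -96 - (-84) = -12
b × c = (60, -36, -12)
a · (b × c) = 7·60 + 14·(-36) + (-15)·(-12) = 420 - 504 + 180 = 96

96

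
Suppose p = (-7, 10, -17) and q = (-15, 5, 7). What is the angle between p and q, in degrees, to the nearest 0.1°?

p · q = (-7)·(-15) + 10·5 + (-17)·7 = 105 + 50 - 119 = 36
|p|² = 49 + 100 + 289 = 438,  |p| = √438 ≈ 20.928450
|q|² = 225 + 25 + 49 = 299,  |q| = √299 ≈ 17.291616
cos θ = 36 / (20.928450 · 17.291616) ≈ 0.09948
θ = arccos(0.09948) ≈ 84.3°

84.3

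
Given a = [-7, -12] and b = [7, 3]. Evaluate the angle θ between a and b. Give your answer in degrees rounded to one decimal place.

a · b = (-7)·7 + (-12)·3 = -49 - 36 = -85
|a|² = 49 + 144 = 193,  |a| = √193 ≈ 13.892444
|b|² = 49 + 9 = 58,  |b| = √58 ≈ 7.615773
cos θ = -85 / (13.892444 · 7.615773) ≈ -0.80339
θ = arccos(-0.80339) ≈ 143.5°

143.5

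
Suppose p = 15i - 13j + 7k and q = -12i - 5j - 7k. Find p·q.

-164

p · q = 15·(-12) + (-13)·(-5) + 7·(-7) = -180 + 65 - 49 = -164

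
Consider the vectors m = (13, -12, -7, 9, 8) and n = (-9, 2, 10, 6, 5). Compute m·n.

-117

m · n = 13·(-9) + (-12)·2 + (-7)·10 + 9·6 + 8·5 = -117 - 24 - 70 + 54 + 40 = -117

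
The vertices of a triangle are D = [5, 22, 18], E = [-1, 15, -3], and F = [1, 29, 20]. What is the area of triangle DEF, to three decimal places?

DE = (-6, -7, -21),  DF = (-4, 7, 2)
i: (-7)·2 - (-21)·7 = -14 - (-147) = 133
j: (-21)·(-4) - (-6)·2 = 84 - (-12) = 96
k: (-6)·7 - (-7)·(-4) = -42 - 28 = -70
DE × DF = (133, 96, -70)
|DE × DF| = √31805 ≈ 178.3396
area = ½ · 178.3396 ≈ 89.170

89.170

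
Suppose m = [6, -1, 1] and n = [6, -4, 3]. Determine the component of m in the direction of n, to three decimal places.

5.506

m · n = 6·6 + (-1)·(-4) + 1·3 = 36 + 4 + 3 = 43
|n| = √(36 + 16 + 9) = √61 ≈ 7.8102
comp_n m = 43 / √61 ≈ 5.506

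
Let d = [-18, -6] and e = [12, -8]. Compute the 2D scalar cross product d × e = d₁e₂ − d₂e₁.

(-18)·(-8) - (-6)·12 = 144 - (-72) = 216

216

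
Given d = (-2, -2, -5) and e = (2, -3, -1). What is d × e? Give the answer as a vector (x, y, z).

i: (-2)·(-1) - (-5)·(-3) = 2 - 15 = -13
j: (-5)·2 - (-2)·(-1) = -10 - 2 = -12
k: (-2)·(-3) - (-2)·2 = 6 - (-4) = 10
d × e = (-13, -12, 10)

(-13, -12, 10)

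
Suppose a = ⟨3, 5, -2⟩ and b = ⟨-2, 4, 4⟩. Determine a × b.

i: 5·4 - (-2)·4 = 20 - (-8) = 28
j: (-2)·(-2) - 3·4 = 4 - 12 = -8
k: 3·4 - 5·(-2) = 12 - (-10) = 22
a × b = (28, -8, 22)

(28, -8, 22)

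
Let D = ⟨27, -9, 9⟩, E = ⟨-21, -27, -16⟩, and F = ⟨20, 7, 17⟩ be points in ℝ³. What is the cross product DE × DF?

(256, 559, -894)

DE = (-48, -18, -25)
DF = (-7, 16, 8)
i: (-18)·8 - (-25)·16 = -144 - (-400) = 256
j: (-25)·(-7) - (-48)·8 = 175 - (-384) = 559
k: (-48)·16 - (-18)·(-7) = -768 - 126 = -894
DE × DF = (256, 559, -894)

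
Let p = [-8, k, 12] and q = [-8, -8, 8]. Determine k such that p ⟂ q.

20

p · q = (-8)·(-8) + k·(-8) + 12·8 = 160 - 8k
Set equal to 0: -8k = -160, so k = 20.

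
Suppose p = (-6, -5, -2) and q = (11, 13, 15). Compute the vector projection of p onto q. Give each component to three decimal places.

p · q = (-6)·11 + (-5)·13 + (-2)·15 = -66 - 65 - 30 = -161
|q|² = 121 + 169 + 225 = 515
proj_q p = (-161/515) · (11, 13, 15) ≈ (-3.439, -4.064, -4.689)

(-3.439, -4.064, -4.689)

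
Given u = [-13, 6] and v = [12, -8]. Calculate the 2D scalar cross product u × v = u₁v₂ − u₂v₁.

(-13)·(-8) - 6·12 = 104 - 72 = 32

32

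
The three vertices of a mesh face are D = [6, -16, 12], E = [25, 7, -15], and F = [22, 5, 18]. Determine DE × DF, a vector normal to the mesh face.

(705, -546, 31)

DE = (19, 23, -27)
DF = (16, 21, 6)
i: 23·6 - (-27)·21 = 138 - (-567) = 705
j: (-27)·16 - 19·6 = -432 - 114 = -546
k: 19·21 - 23·16 = 399 - 368 = 31
DE × DF = (705, -546, 31)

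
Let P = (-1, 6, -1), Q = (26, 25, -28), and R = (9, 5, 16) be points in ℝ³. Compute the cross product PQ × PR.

PQ = (27, 19, -27)
PR = (10, -1, 17)
i: 19·17 - (-27)·(-1) = 323 - 27 = 296
j: (-27)·10 - 27·17 = -270 - 459 = -729
k: 27·(-1) - 19·10 = -27 - 190 = -217
PQ × PR = (296, -729, -217)

(296, -729, -217)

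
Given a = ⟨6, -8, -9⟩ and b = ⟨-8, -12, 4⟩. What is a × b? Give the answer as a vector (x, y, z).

i: (-8)·4 - (-9)·(-12) = -32 - 108 = -140
j: (-9)·(-8) - 6·4 = 72 - 24 = 48
k: 6·(-12) - (-8)·(-8) = -72 - 64 = -136
a × b = (-140, 48, -136)

(-140, 48, -136)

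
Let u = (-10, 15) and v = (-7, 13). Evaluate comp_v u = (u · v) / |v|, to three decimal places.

u · v = (-10)·(-7) + 15·13 = 70 + 195 = 265
|v| = √(49 + 169) = √218 ≈ 14.7648
comp_v u = 265 / √218 ≈ 17.948

17.948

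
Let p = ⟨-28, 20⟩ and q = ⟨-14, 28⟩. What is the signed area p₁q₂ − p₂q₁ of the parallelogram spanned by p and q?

(-28)·28 - 20·(-14) = -784 - (-280) = -504

-504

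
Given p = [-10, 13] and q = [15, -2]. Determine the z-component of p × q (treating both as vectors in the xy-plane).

-175

(-10)·(-2) - 13·15 = 20 - 195 = -175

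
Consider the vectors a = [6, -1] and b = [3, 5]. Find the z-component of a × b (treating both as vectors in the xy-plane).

6·5 - (-1)·3 = 30 - (-3) = 33

33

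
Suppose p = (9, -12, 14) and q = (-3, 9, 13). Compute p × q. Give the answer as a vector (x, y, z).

(-282, -159, 45)

i: (-12)·13 - 14·9 = -156 - 126 = -282
j: 14·(-3) - 9·13 = -42 - 117 = -159
k: 9·9 - (-12)·(-3) = 81 - 36 = 45
p × q = (-282, -159, 45)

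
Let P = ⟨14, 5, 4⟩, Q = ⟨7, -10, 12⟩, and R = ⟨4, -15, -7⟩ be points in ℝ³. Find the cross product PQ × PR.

PQ = (-7, -15, 8)
PR = (-10, -20, -11)
i: (-15)·(-11) - 8·(-20) = 165 - (-160) = 325
j: 8·(-10) - (-7)·(-11) = -80 - 77 = -157
k: (-7)·(-20) - (-15)·(-10) = 140 - 150 = -10
PQ × PR = (325, -157, -10)

(325, -157, -10)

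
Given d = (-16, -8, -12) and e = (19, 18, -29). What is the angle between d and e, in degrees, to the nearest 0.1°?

d · e = (-16)·19 + (-8)·18 + (-12)·(-29) = -304 - 144 + 348 = -100
|d|² = 256 + 64 + 144 = 464,  |d| = √464 ≈ 21.540659
|e|² = 361 + 324 + 841 = 1526,  |e| = √1526 ≈ 39.064050
cos θ = -100 / (21.540659 · 39.064050) ≈ -0.11884
θ = arccos(-0.11884) ≈ 96.8°

96.8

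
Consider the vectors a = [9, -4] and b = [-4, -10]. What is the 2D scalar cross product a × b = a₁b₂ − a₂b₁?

9·(-10) - (-4)·(-4) = -90 - 16 = -106

-106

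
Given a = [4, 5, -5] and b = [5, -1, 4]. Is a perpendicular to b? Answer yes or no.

no

a · b = 4·5 + 5·(-1) + (-5)·4 = 20 - 5 - 20 = -5
Nonzero, so the vectors are not orthogonal.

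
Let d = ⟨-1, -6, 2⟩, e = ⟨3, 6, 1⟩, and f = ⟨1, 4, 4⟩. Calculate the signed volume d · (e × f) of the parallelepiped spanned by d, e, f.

58

e × f:
i: 6·4 - 1·4 = 24 - 4 = 20
j: 1·1 - 3·4 = 1 - 12 = -11
k: 3·4 - 6·1 = 12 - 6 = 6
e × f = (20, -11, 6)
d · (e × f) = (-1)·20 + (-6)·(-11) + 2·6 = -20 + 66 + 12 = 58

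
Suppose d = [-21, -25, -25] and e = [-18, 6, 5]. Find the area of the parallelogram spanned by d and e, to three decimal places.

800.266

i: (-25)·5 - (-25)·6 = -125 - (-150) = 25
j: (-25)·(-18) - (-21)·5 = 450 - (-105) = 555
k: (-21)·6 - (-25)·(-18) = -126 - 450 = -576
d × e = (25, 555, -576)
|d × e| = √(25² + 555² + (-576)²) = √640426 ≈ 800.2662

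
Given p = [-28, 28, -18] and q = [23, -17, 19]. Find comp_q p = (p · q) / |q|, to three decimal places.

-42.579

p · q = (-28)·23 + 28·(-17) + (-18)·19 = -644 - 476 - 342 = -1462
|q| = √(529 + 289 + 361) = √1179 ≈ 34.3366
comp_q p = -1462 / √1179 ≈ -42.579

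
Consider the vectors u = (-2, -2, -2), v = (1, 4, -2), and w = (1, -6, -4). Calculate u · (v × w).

72

v × w:
i: 4·(-4) - (-2)·(-6) = -16 - 12 = -28
j: (-2)·1 - 1·(-4) = -2 - (-4) = 2
k: 1·(-6) - 4·1 = -6 - 4 = -10
v × w = (-28, 2, -10)
u · (v × w) = (-2)·(-28) + (-2)·2 + (-2)·(-10) = 56 - 4 + 20 = 72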